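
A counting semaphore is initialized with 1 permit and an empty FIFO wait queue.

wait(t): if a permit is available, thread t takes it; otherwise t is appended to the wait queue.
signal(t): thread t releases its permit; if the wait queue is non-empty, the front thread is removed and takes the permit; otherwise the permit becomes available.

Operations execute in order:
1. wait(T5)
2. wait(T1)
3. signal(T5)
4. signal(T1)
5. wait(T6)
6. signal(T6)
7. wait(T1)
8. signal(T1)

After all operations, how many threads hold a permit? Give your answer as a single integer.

Step 1: wait(T5) -> count=0 queue=[] holders={T5}
Step 2: wait(T1) -> count=0 queue=[T1] holders={T5}
Step 3: signal(T5) -> count=0 queue=[] holders={T1}
Step 4: signal(T1) -> count=1 queue=[] holders={none}
Step 5: wait(T6) -> count=0 queue=[] holders={T6}
Step 6: signal(T6) -> count=1 queue=[] holders={none}
Step 7: wait(T1) -> count=0 queue=[] holders={T1}
Step 8: signal(T1) -> count=1 queue=[] holders={none}
Final holders: {none} -> 0 thread(s)

Answer: 0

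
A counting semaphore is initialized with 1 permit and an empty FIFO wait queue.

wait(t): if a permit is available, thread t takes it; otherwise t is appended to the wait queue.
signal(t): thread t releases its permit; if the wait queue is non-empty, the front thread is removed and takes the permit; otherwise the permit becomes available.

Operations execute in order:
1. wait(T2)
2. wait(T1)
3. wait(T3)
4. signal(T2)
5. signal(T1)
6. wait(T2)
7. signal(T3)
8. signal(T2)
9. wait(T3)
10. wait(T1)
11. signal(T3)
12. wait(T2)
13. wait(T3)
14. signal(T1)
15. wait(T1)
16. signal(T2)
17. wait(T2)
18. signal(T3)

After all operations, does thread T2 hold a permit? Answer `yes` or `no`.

Answer: no

Derivation:
Step 1: wait(T2) -> count=0 queue=[] holders={T2}
Step 2: wait(T1) -> count=0 queue=[T1] holders={T2}
Step 3: wait(T3) -> count=0 queue=[T1,T3] holders={T2}
Step 4: signal(T2) -> count=0 queue=[T3] holders={T1}
Step 5: signal(T1) -> count=0 queue=[] holders={T3}
Step 6: wait(T2) -> count=0 queue=[T2] holders={T3}
Step 7: signal(T3) -> count=0 queue=[] holders={T2}
Step 8: signal(T2) -> count=1 queue=[] holders={none}
Step 9: wait(T3) -> count=0 queue=[] holders={T3}
Step 10: wait(T1) -> count=0 queue=[T1] holders={T3}
Step 11: signal(T3) -> count=0 queue=[] holders={T1}
Step 12: wait(T2) -> count=0 queue=[T2] holders={T1}
Step 13: wait(T3) -> count=0 queue=[T2,T3] holders={T1}
Step 14: signal(T1) -> count=0 queue=[T3] holders={T2}
Step 15: wait(T1) -> count=0 queue=[T3,T1] holders={T2}
Step 16: signal(T2) -> count=0 queue=[T1] holders={T3}
Step 17: wait(T2) -> count=0 queue=[T1,T2] holders={T3}
Step 18: signal(T3) -> count=0 queue=[T2] holders={T1}
Final holders: {T1} -> T2 not in holders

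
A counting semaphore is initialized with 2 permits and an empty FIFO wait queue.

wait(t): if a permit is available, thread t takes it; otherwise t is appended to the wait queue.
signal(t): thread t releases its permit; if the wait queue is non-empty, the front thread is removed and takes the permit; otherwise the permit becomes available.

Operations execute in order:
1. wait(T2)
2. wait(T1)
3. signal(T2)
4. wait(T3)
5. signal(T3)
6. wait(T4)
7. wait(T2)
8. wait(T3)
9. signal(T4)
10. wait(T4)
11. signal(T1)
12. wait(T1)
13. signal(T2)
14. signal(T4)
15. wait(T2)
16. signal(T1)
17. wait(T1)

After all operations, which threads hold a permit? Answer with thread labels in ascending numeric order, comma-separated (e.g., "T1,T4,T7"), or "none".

Answer: T2,T3

Derivation:
Step 1: wait(T2) -> count=1 queue=[] holders={T2}
Step 2: wait(T1) -> count=0 queue=[] holders={T1,T2}
Step 3: signal(T2) -> count=1 queue=[] holders={T1}
Step 4: wait(T3) -> count=0 queue=[] holders={T1,T3}
Step 5: signal(T3) -> count=1 queue=[] holders={T1}
Step 6: wait(T4) -> count=0 queue=[] holders={T1,T4}
Step 7: wait(T2) -> count=0 queue=[T2] holders={T1,T4}
Step 8: wait(T3) -> count=0 queue=[T2,T3] holders={T1,T4}
Step 9: signal(T4) -> count=0 queue=[T3] holders={T1,T2}
Step 10: wait(T4) -> count=0 queue=[T3,T4] holders={T1,T2}
Step 11: signal(T1) -> count=0 queue=[T4] holders={T2,T3}
Step 12: wait(T1) -> count=0 queue=[T4,T1] holders={T2,T3}
Step 13: signal(T2) -> count=0 queue=[T1] holders={T3,T4}
Step 14: signal(T4) -> count=0 queue=[] holders={T1,T3}
Step 15: wait(T2) -> count=0 queue=[T2] holders={T1,T3}
Step 16: signal(T1) -> count=0 queue=[] holders={T2,T3}
Step 17: wait(T1) -> count=0 queue=[T1] holders={T2,T3}
Final holders: T2,T3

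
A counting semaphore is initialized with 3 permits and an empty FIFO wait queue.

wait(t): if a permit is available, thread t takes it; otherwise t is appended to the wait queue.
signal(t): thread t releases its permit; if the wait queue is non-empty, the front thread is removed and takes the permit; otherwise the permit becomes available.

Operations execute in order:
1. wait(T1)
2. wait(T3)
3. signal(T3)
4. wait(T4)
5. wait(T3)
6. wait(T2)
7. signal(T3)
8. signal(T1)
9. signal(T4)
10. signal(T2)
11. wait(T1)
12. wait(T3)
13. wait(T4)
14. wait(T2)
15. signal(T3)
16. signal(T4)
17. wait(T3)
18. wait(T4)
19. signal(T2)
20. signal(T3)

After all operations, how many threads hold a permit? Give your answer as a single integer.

Step 1: wait(T1) -> count=2 queue=[] holders={T1}
Step 2: wait(T3) -> count=1 queue=[] holders={T1,T3}
Step 3: signal(T3) -> count=2 queue=[] holders={T1}
Step 4: wait(T4) -> count=1 queue=[] holders={T1,T4}
Step 5: wait(T3) -> count=0 queue=[] holders={T1,T3,T4}
Step 6: wait(T2) -> count=0 queue=[T2] holders={T1,T3,T4}
Step 7: signal(T3) -> count=0 queue=[] holders={T1,T2,T4}
Step 8: signal(T1) -> count=1 queue=[] holders={T2,T4}
Step 9: signal(T4) -> count=2 queue=[] holders={T2}
Step 10: signal(T2) -> count=3 queue=[] holders={none}
Step 11: wait(T1) -> count=2 queue=[] holders={T1}
Step 12: wait(T3) -> count=1 queue=[] holders={T1,T3}
Step 13: wait(T4) -> count=0 queue=[] holders={T1,T3,T4}
Step 14: wait(T2) -> count=0 queue=[T2] holders={T1,T3,T4}
Step 15: signal(T3) -> count=0 queue=[] holders={T1,T2,T4}
Step 16: signal(T4) -> count=1 queue=[] holders={T1,T2}
Step 17: wait(T3) -> count=0 queue=[] holders={T1,T2,T3}
Step 18: wait(T4) -> count=0 queue=[T4] holders={T1,T2,T3}
Step 19: signal(T2) -> count=0 queue=[] holders={T1,T3,T4}
Step 20: signal(T3) -> count=1 queue=[] holders={T1,T4}
Final holders: {T1,T4} -> 2 thread(s)

Answer: 2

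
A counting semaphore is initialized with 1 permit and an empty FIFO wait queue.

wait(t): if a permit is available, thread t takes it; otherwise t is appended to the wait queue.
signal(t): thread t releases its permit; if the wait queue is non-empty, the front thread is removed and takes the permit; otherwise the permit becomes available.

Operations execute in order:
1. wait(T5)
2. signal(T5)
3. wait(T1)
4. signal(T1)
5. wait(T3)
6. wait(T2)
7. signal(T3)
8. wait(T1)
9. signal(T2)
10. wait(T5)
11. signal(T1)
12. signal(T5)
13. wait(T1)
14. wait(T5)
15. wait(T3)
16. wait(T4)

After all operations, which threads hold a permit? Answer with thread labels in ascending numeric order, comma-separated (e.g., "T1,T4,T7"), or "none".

Step 1: wait(T5) -> count=0 queue=[] holders={T5}
Step 2: signal(T5) -> count=1 queue=[] holders={none}
Step 3: wait(T1) -> count=0 queue=[] holders={T1}
Step 4: signal(T1) -> count=1 queue=[] holders={none}
Step 5: wait(T3) -> count=0 queue=[] holders={T3}
Step 6: wait(T2) -> count=0 queue=[T2] holders={T3}
Step 7: signal(T3) -> count=0 queue=[] holders={T2}
Step 8: wait(T1) -> count=0 queue=[T1] holders={T2}
Step 9: signal(T2) -> count=0 queue=[] holders={T1}
Step 10: wait(T5) -> count=0 queue=[T5] holders={T1}
Step 11: signal(T1) -> count=0 queue=[] holders={T5}
Step 12: signal(T5) -> count=1 queue=[] holders={none}
Step 13: wait(T1) -> count=0 queue=[] holders={T1}
Step 14: wait(T5) -> count=0 queue=[T5] holders={T1}
Step 15: wait(T3) -> count=0 queue=[T5,T3] holders={T1}
Step 16: wait(T4) -> count=0 queue=[T5,T3,T4] holders={T1}
Final holders: T1

Answer: T1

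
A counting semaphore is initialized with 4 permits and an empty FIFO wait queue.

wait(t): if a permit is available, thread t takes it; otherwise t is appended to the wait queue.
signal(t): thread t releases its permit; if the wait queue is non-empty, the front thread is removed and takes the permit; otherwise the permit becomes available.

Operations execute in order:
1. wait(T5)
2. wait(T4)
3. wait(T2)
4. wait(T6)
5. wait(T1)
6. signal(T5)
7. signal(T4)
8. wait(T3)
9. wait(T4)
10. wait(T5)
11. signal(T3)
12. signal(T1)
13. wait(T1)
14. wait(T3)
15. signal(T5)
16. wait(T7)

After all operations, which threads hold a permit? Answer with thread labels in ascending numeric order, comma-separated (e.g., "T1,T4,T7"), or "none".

Step 1: wait(T5) -> count=3 queue=[] holders={T5}
Step 2: wait(T4) -> count=2 queue=[] holders={T4,T5}
Step 3: wait(T2) -> count=1 queue=[] holders={T2,T4,T5}
Step 4: wait(T6) -> count=0 queue=[] holders={T2,T4,T5,T6}
Step 5: wait(T1) -> count=0 queue=[T1] holders={T2,T4,T5,T6}
Step 6: signal(T5) -> count=0 queue=[] holders={T1,T2,T4,T6}
Step 7: signal(T4) -> count=1 queue=[] holders={T1,T2,T6}
Step 8: wait(T3) -> count=0 queue=[] holders={T1,T2,T3,T6}
Step 9: wait(T4) -> count=0 queue=[T4] holders={T1,T2,T3,T6}
Step 10: wait(T5) -> count=0 queue=[T4,T5] holders={T1,T2,T3,T6}
Step 11: signal(T3) -> count=0 queue=[T5] holders={T1,T2,T4,T6}
Step 12: signal(T1) -> count=0 queue=[] holders={T2,T4,T5,T6}
Step 13: wait(T1) -> count=0 queue=[T1] holders={T2,T4,T5,T6}
Step 14: wait(T3) -> count=0 queue=[T1,T3] holders={T2,T4,T5,T6}
Step 15: signal(T5) -> count=0 queue=[T3] holders={T1,T2,T4,T6}
Step 16: wait(T7) -> count=0 queue=[T3,T7] holders={T1,T2,T4,T6}
Final holders: T1,T2,T4,T6

Answer: T1,T2,T4,T6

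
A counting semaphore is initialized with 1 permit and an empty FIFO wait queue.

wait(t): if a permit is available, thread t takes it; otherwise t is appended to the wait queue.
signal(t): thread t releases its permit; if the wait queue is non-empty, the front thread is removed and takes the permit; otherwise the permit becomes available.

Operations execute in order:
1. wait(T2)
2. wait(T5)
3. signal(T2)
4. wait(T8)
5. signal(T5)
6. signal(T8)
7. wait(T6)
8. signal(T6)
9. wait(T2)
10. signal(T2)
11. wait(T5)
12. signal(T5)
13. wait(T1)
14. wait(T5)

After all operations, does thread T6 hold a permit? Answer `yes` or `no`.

Answer: no

Derivation:
Step 1: wait(T2) -> count=0 queue=[] holders={T2}
Step 2: wait(T5) -> count=0 queue=[T5] holders={T2}
Step 3: signal(T2) -> count=0 queue=[] holders={T5}
Step 4: wait(T8) -> count=0 queue=[T8] holders={T5}
Step 5: signal(T5) -> count=0 queue=[] holders={T8}
Step 6: signal(T8) -> count=1 queue=[] holders={none}
Step 7: wait(T6) -> count=0 queue=[] holders={T6}
Step 8: signal(T6) -> count=1 queue=[] holders={none}
Step 9: wait(T2) -> count=0 queue=[] holders={T2}
Step 10: signal(T2) -> count=1 queue=[] holders={none}
Step 11: wait(T5) -> count=0 queue=[] holders={T5}
Step 12: signal(T5) -> count=1 queue=[] holders={none}
Step 13: wait(T1) -> count=0 queue=[] holders={T1}
Step 14: wait(T5) -> count=0 queue=[T5] holders={T1}
Final holders: {T1} -> T6 not in holders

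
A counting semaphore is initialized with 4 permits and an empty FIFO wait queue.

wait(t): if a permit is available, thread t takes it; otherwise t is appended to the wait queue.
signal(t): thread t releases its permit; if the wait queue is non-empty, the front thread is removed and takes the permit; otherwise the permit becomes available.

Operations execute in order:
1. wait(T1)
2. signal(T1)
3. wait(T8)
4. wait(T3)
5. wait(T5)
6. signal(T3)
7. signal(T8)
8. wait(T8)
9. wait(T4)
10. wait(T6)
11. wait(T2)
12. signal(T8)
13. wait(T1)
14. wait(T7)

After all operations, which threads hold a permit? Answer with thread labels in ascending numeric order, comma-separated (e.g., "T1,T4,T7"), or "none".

Answer: T2,T4,T5,T6

Derivation:
Step 1: wait(T1) -> count=3 queue=[] holders={T1}
Step 2: signal(T1) -> count=4 queue=[] holders={none}
Step 3: wait(T8) -> count=3 queue=[] holders={T8}
Step 4: wait(T3) -> count=2 queue=[] holders={T3,T8}
Step 5: wait(T5) -> count=1 queue=[] holders={T3,T5,T8}
Step 6: signal(T3) -> count=2 queue=[] holders={T5,T8}
Step 7: signal(T8) -> count=3 queue=[] holders={T5}
Step 8: wait(T8) -> count=2 queue=[] holders={T5,T8}
Step 9: wait(T4) -> count=1 queue=[] holders={T4,T5,T8}
Step 10: wait(T6) -> count=0 queue=[] holders={T4,T5,T6,T8}
Step 11: wait(T2) -> count=0 queue=[T2] holders={T4,T5,T6,T8}
Step 12: signal(T8) -> count=0 queue=[] holders={T2,T4,T5,T6}
Step 13: wait(T1) -> count=0 queue=[T1] holders={T2,T4,T5,T6}
Step 14: wait(T7) -> count=0 queue=[T1,T7] holders={T2,T4,T5,T6}
Final holders: T2,T4,T5,T6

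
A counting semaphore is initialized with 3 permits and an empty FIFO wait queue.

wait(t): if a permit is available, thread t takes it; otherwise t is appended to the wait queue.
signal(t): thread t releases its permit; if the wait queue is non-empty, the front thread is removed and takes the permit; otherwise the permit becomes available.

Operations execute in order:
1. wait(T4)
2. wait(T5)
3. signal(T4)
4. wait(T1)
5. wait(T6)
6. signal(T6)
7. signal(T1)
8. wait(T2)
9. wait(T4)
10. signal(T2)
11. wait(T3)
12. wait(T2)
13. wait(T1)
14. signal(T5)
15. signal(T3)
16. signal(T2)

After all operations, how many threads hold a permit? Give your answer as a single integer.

Step 1: wait(T4) -> count=2 queue=[] holders={T4}
Step 2: wait(T5) -> count=1 queue=[] holders={T4,T5}
Step 3: signal(T4) -> count=2 queue=[] holders={T5}
Step 4: wait(T1) -> count=1 queue=[] holders={T1,T5}
Step 5: wait(T6) -> count=0 queue=[] holders={T1,T5,T6}
Step 6: signal(T6) -> count=1 queue=[] holders={T1,T5}
Step 7: signal(T1) -> count=2 queue=[] holders={T5}
Step 8: wait(T2) -> count=1 queue=[] holders={T2,T5}
Step 9: wait(T4) -> count=0 queue=[] holders={T2,T4,T5}
Step 10: signal(T2) -> count=1 queue=[] holders={T4,T5}
Step 11: wait(T3) -> count=0 queue=[] holders={T3,T4,T5}
Step 12: wait(T2) -> count=0 queue=[T2] holders={T3,T4,T5}
Step 13: wait(T1) -> count=0 queue=[T2,T1] holders={T3,T4,T5}
Step 14: signal(T5) -> count=0 queue=[T1] holders={T2,T3,T4}
Step 15: signal(T3) -> count=0 queue=[] holders={T1,T2,T4}
Step 16: signal(T2) -> count=1 queue=[] holders={T1,T4}
Final holders: {T1,T4} -> 2 thread(s)

Answer: 2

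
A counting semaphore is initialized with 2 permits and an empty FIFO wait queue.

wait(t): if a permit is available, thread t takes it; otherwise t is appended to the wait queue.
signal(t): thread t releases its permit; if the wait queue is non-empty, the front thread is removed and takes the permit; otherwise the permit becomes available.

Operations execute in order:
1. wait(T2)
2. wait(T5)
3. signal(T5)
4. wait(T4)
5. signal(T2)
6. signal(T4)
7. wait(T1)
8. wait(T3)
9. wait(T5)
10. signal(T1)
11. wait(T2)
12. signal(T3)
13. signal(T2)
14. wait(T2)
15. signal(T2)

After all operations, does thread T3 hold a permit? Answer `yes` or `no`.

Answer: no

Derivation:
Step 1: wait(T2) -> count=1 queue=[] holders={T2}
Step 2: wait(T5) -> count=0 queue=[] holders={T2,T5}
Step 3: signal(T5) -> count=1 queue=[] holders={T2}
Step 4: wait(T4) -> count=0 queue=[] holders={T2,T4}
Step 5: signal(T2) -> count=1 queue=[] holders={T4}
Step 6: signal(T4) -> count=2 queue=[] holders={none}
Step 7: wait(T1) -> count=1 queue=[] holders={T1}
Step 8: wait(T3) -> count=0 queue=[] holders={T1,T3}
Step 9: wait(T5) -> count=0 queue=[T5] holders={T1,T3}
Step 10: signal(T1) -> count=0 queue=[] holders={T3,T5}
Step 11: wait(T2) -> count=0 queue=[T2] holders={T3,T5}
Step 12: signal(T3) -> count=0 queue=[] holders={T2,T5}
Step 13: signal(T2) -> count=1 queue=[] holders={T5}
Step 14: wait(T2) -> count=0 queue=[] holders={T2,T5}
Step 15: signal(T2) -> count=1 queue=[] holders={T5}
Final holders: {T5} -> T3 not in holders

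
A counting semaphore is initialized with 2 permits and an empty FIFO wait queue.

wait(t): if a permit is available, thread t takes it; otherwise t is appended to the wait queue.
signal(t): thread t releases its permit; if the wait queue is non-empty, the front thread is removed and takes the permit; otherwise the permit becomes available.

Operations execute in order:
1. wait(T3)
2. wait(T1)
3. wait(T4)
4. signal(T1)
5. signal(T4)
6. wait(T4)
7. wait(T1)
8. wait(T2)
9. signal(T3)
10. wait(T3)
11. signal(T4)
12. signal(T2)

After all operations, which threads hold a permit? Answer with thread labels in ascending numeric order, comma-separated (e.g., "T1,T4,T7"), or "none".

Step 1: wait(T3) -> count=1 queue=[] holders={T3}
Step 2: wait(T1) -> count=0 queue=[] holders={T1,T3}
Step 3: wait(T4) -> count=0 queue=[T4] holders={T1,T3}
Step 4: signal(T1) -> count=0 queue=[] holders={T3,T4}
Step 5: signal(T4) -> count=1 queue=[] holders={T3}
Step 6: wait(T4) -> count=0 queue=[] holders={T3,T4}
Step 7: wait(T1) -> count=0 queue=[T1] holders={T3,T4}
Step 8: wait(T2) -> count=0 queue=[T1,T2] holders={T3,T4}
Step 9: signal(T3) -> count=0 queue=[T2] holders={T1,T4}
Step 10: wait(T3) -> count=0 queue=[T2,T3] holders={T1,T4}
Step 11: signal(T4) -> count=0 queue=[T3] holders={T1,T2}
Step 12: signal(T2) -> count=0 queue=[] holders={T1,T3}
Final holders: T1,T3

Answer: T1,T3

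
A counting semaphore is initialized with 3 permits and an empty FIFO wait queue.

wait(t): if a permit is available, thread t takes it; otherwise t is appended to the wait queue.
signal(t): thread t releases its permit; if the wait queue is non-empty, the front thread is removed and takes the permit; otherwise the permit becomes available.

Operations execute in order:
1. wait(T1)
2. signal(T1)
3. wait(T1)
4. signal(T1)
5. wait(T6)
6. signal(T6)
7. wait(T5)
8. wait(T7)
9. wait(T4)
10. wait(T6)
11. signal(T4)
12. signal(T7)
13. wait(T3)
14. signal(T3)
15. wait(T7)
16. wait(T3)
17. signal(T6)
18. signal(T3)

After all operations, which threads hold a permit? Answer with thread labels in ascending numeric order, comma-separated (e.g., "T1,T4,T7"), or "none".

Step 1: wait(T1) -> count=2 queue=[] holders={T1}
Step 2: signal(T1) -> count=3 queue=[] holders={none}
Step 3: wait(T1) -> count=2 queue=[] holders={T1}
Step 4: signal(T1) -> count=3 queue=[] holders={none}
Step 5: wait(T6) -> count=2 queue=[] holders={T6}
Step 6: signal(T6) -> count=3 queue=[] holders={none}
Step 7: wait(T5) -> count=2 queue=[] holders={T5}
Step 8: wait(T7) -> count=1 queue=[] holders={T5,T7}
Step 9: wait(T4) -> count=0 queue=[] holders={T4,T5,T7}
Step 10: wait(T6) -> count=0 queue=[T6] holders={T4,T5,T7}
Step 11: signal(T4) -> count=0 queue=[] holders={T5,T6,T7}
Step 12: signal(T7) -> count=1 queue=[] holders={T5,T6}
Step 13: wait(T3) -> count=0 queue=[] holders={T3,T5,T6}
Step 14: signal(T3) -> count=1 queue=[] holders={T5,T6}
Step 15: wait(T7) -> count=0 queue=[] holders={T5,T6,T7}
Step 16: wait(T3) -> count=0 queue=[T3] holders={T5,T6,T7}
Step 17: signal(T6) -> count=0 queue=[] holders={T3,T5,T7}
Step 18: signal(T3) -> count=1 queue=[] holders={T5,T7}
Final holders: T5,T7

Answer: T5,T7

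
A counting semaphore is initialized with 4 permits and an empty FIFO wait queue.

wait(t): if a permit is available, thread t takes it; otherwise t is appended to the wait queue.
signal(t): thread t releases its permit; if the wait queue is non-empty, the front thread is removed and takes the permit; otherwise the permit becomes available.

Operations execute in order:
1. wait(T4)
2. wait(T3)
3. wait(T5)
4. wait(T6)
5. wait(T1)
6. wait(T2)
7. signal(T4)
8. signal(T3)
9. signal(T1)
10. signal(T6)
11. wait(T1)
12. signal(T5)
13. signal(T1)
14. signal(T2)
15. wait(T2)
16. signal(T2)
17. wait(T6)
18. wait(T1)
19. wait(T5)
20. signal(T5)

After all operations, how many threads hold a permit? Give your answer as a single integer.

Answer: 2

Derivation:
Step 1: wait(T4) -> count=3 queue=[] holders={T4}
Step 2: wait(T3) -> count=2 queue=[] holders={T3,T4}
Step 3: wait(T5) -> count=1 queue=[] holders={T3,T4,T5}
Step 4: wait(T6) -> count=0 queue=[] holders={T3,T4,T5,T6}
Step 5: wait(T1) -> count=0 queue=[T1] holders={T3,T4,T5,T6}
Step 6: wait(T2) -> count=0 queue=[T1,T2] holders={T3,T4,T5,T6}
Step 7: signal(T4) -> count=0 queue=[T2] holders={T1,T3,T5,T6}
Step 8: signal(T3) -> count=0 queue=[] holders={T1,T2,T5,T6}
Step 9: signal(T1) -> count=1 queue=[] holders={T2,T5,T6}
Step 10: signal(T6) -> count=2 queue=[] holders={T2,T5}
Step 11: wait(T1) -> count=1 queue=[] holders={T1,T2,T5}
Step 12: signal(T5) -> count=2 queue=[] holders={T1,T2}
Step 13: signal(T1) -> count=3 queue=[] holders={T2}
Step 14: signal(T2) -> count=4 queue=[] holders={none}
Step 15: wait(T2) -> count=3 queue=[] holders={T2}
Step 16: signal(T2) -> count=4 queue=[] holders={none}
Step 17: wait(T6) -> count=3 queue=[] holders={T6}
Step 18: wait(T1) -> count=2 queue=[] holders={T1,T6}
Step 19: wait(T5) -> count=1 queue=[] holders={T1,T5,T6}
Step 20: signal(T5) -> count=2 queue=[] holders={T1,T6}
Final holders: {T1,T6} -> 2 thread(s)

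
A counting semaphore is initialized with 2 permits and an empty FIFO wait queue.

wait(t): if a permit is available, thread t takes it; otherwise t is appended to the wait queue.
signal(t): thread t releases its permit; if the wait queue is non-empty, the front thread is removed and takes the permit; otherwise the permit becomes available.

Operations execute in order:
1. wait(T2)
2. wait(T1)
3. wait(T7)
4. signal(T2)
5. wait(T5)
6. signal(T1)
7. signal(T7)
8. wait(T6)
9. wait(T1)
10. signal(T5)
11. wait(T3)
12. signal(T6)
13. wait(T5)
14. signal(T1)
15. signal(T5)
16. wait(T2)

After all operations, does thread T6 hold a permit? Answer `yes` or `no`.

Step 1: wait(T2) -> count=1 queue=[] holders={T2}
Step 2: wait(T1) -> count=0 queue=[] holders={T1,T2}
Step 3: wait(T7) -> count=0 queue=[T7] holders={T1,T2}
Step 4: signal(T2) -> count=0 queue=[] holders={T1,T7}
Step 5: wait(T5) -> count=0 queue=[T5] holders={T1,T7}
Step 6: signal(T1) -> count=0 queue=[] holders={T5,T7}
Step 7: signal(T7) -> count=1 queue=[] holders={T5}
Step 8: wait(T6) -> count=0 queue=[] holders={T5,T6}
Step 9: wait(T1) -> count=0 queue=[T1] holders={T5,T6}
Step 10: signal(T5) -> count=0 queue=[] holders={T1,T6}
Step 11: wait(T3) -> count=0 queue=[T3] holders={T1,T6}
Step 12: signal(T6) -> count=0 queue=[] holders={T1,T3}
Step 13: wait(T5) -> count=0 queue=[T5] holders={T1,T3}
Step 14: signal(T1) -> count=0 queue=[] holders={T3,T5}
Step 15: signal(T5) -> count=1 queue=[] holders={T3}
Step 16: wait(T2) -> count=0 queue=[] holders={T2,T3}
Final holders: {T2,T3} -> T6 not in holders

Answer: no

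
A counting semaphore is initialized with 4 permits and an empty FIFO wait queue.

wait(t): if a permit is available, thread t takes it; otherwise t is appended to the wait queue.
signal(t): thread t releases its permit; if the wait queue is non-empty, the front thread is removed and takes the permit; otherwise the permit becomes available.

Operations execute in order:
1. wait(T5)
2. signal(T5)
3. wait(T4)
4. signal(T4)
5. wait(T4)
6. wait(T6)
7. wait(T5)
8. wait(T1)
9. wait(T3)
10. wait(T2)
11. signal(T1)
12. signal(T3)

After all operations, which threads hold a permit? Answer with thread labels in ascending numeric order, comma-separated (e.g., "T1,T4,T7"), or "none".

Answer: T2,T4,T5,T6

Derivation:
Step 1: wait(T5) -> count=3 queue=[] holders={T5}
Step 2: signal(T5) -> count=4 queue=[] holders={none}
Step 3: wait(T4) -> count=3 queue=[] holders={T4}
Step 4: signal(T4) -> count=4 queue=[] holders={none}
Step 5: wait(T4) -> count=3 queue=[] holders={T4}
Step 6: wait(T6) -> count=2 queue=[] holders={T4,T6}
Step 7: wait(T5) -> count=1 queue=[] holders={T4,T5,T6}
Step 8: wait(T1) -> count=0 queue=[] holders={T1,T4,T5,T6}
Step 9: wait(T3) -> count=0 queue=[T3] holders={T1,T4,T5,T6}
Step 10: wait(T2) -> count=0 queue=[T3,T2] holders={T1,T4,T5,T6}
Step 11: signal(T1) -> count=0 queue=[T2] holders={T3,T4,T5,T6}
Step 12: signal(T3) -> count=0 queue=[] holders={T2,T4,T5,T6}
Final holders: T2,T4,T5,T6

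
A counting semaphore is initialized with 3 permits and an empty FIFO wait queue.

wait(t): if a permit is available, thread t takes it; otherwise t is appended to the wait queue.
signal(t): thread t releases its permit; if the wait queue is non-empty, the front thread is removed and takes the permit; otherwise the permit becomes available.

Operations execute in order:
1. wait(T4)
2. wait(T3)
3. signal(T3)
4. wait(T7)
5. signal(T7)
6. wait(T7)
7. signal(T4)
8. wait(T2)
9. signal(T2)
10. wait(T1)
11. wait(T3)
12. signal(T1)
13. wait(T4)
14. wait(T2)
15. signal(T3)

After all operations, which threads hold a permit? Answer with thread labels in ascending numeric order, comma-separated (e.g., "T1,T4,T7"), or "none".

Answer: T2,T4,T7

Derivation:
Step 1: wait(T4) -> count=2 queue=[] holders={T4}
Step 2: wait(T3) -> count=1 queue=[] holders={T3,T4}
Step 3: signal(T3) -> count=2 queue=[] holders={T4}
Step 4: wait(T7) -> count=1 queue=[] holders={T4,T7}
Step 5: signal(T7) -> count=2 queue=[] holders={T4}
Step 6: wait(T7) -> count=1 queue=[] holders={T4,T7}
Step 7: signal(T4) -> count=2 queue=[] holders={T7}
Step 8: wait(T2) -> count=1 queue=[] holders={T2,T7}
Step 9: signal(T2) -> count=2 queue=[] holders={T7}
Step 10: wait(T1) -> count=1 queue=[] holders={T1,T7}
Step 11: wait(T3) -> count=0 queue=[] holders={T1,T3,T7}
Step 12: signal(T1) -> count=1 queue=[] holders={T3,T7}
Step 13: wait(T4) -> count=0 queue=[] holders={T3,T4,T7}
Step 14: wait(T2) -> count=0 queue=[T2] holders={T3,T4,T7}
Step 15: signal(T3) -> count=0 queue=[] holders={T2,T4,T7}
Final holders: T2,T4,T7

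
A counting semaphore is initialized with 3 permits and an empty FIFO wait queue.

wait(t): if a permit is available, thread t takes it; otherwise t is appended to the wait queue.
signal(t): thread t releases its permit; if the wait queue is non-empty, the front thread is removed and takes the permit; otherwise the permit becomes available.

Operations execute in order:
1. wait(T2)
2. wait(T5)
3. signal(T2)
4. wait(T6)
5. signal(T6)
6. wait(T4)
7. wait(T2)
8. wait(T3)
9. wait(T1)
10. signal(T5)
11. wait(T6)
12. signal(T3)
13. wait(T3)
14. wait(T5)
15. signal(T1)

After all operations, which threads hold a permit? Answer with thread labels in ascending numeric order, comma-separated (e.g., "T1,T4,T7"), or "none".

Step 1: wait(T2) -> count=2 queue=[] holders={T2}
Step 2: wait(T5) -> count=1 queue=[] holders={T2,T5}
Step 3: signal(T2) -> count=2 queue=[] holders={T5}
Step 4: wait(T6) -> count=1 queue=[] holders={T5,T6}
Step 5: signal(T6) -> count=2 queue=[] holders={T5}
Step 6: wait(T4) -> count=1 queue=[] holders={T4,T5}
Step 7: wait(T2) -> count=0 queue=[] holders={T2,T4,T5}
Step 8: wait(T3) -> count=0 queue=[T3] holders={T2,T4,T5}
Step 9: wait(T1) -> count=0 queue=[T3,T1] holders={T2,T4,T5}
Step 10: signal(T5) -> count=0 queue=[T1] holders={T2,T3,T4}
Step 11: wait(T6) -> count=0 queue=[T1,T6] holders={T2,T3,T4}
Step 12: signal(T3) -> count=0 queue=[T6] holders={T1,T2,T4}
Step 13: wait(T3) -> count=0 queue=[T6,T3] holders={T1,T2,T4}
Step 14: wait(T5) -> count=0 queue=[T6,T3,T5] holders={T1,T2,T4}
Step 15: signal(T1) -> count=0 queue=[T3,T5] holders={T2,T4,T6}
Final holders: T2,T4,T6

Answer: T2,T4,T6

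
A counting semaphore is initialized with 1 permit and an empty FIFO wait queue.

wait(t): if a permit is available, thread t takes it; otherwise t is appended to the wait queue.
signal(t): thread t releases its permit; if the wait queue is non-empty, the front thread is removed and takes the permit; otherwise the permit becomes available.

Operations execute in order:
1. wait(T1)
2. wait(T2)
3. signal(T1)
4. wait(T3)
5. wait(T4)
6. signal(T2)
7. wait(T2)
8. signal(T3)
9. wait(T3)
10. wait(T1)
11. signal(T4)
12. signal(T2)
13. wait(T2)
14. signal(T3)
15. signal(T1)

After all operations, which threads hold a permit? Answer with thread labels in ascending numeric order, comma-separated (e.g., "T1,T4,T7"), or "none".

Step 1: wait(T1) -> count=0 queue=[] holders={T1}
Step 2: wait(T2) -> count=0 queue=[T2] holders={T1}
Step 3: signal(T1) -> count=0 queue=[] holders={T2}
Step 4: wait(T3) -> count=0 queue=[T3] holders={T2}
Step 5: wait(T4) -> count=0 queue=[T3,T4] holders={T2}
Step 6: signal(T2) -> count=0 queue=[T4] holders={T3}
Step 7: wait(T2) -> count=0 queue=[T4,T2] holders={T3}
Step 8: signal(T3) -> count=0 queue=[T2] holders={T4}
Step 9: wait(T3) -> count=0 queue=[T2,T3] holders={T4}
Step 10: wait(T1) -> count=0 queue=[T2,T3,T1] holders={T4}
Step 11: signal(T4) -> count=0 queue=[T3,T1] holders={T2}
Step 12: signal(T2) -> count=0 queue=[T1] holders={T3}
Step 13: wait(T2) -> count=0 queue=[T1,T2] holders={T3}
Step 14: signal(T3) -> count=0 queue=[T2] holders={T1}
Step 15: signal(T1) -> count=0 queue=[] holders={T2}
Final holders: T2

Answer: T2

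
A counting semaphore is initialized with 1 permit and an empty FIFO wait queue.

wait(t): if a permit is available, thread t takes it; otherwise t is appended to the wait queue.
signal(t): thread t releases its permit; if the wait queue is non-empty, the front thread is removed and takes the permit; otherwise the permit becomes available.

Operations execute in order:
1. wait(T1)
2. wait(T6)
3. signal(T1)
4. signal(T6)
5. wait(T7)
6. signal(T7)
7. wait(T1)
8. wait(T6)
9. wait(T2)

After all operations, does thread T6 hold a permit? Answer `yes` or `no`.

Answer: no

Derivation:
Step 1: wait(T1) -> count=0 queue=[] holders={T1}
Step 2: wait(T6) -> count=0 queue=[T6] holders={T1}
Step 3: signal(T1) -> count=0 queue=[] holders={T6}
Step 4: signal(T6) -> count=1 queue=[] holders={none}
Step 5: wait(T7) -> count=0 queue=[] holders={T7}
Step 6: signal(T7) -> count=1 queue=[] holders={none}
Step 7: wait(T1) -> count=0 queue=[] holders={T1}
Step 8: wait(T6) -> count=0 queue=[T6] holders={T1}
Step 9: wait(T2) -> count=0 queue=[T6,T2] holders={T1}
Final holders: {T1} -> T6 not in holders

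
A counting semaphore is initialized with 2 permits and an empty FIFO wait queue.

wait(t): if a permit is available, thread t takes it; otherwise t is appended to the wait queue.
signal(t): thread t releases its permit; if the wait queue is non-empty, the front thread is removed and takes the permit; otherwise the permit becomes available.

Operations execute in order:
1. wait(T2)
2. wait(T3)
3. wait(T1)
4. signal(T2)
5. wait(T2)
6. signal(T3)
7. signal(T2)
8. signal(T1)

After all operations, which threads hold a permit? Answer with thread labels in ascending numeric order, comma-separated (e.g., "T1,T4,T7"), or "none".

Answer: none

Derivation:
Step 1: wait(T2) -> count=1 queue=[] holders={T2}
Step 2: wait(T3) -> count=0 queue=[] holders={T2,T3}
Step 3: wait(T1) -> count=0 queue=[T1] holders={T2,T3}
Step 4: signal(T2) -> count=0 queue=[] holders={T1,T3}
Step 5: wait(T2) -> count=0 queue=[T2] holders={T1,T3}
Step 6: signal(T3) -> count=0 queue=[] holders={T1,T2}
Step 7: signal(T2) -> count=1 queue=[] holders={T1}
Step 8: signal(T1) -> count=2 queue=[] holders={none}
Final holders: none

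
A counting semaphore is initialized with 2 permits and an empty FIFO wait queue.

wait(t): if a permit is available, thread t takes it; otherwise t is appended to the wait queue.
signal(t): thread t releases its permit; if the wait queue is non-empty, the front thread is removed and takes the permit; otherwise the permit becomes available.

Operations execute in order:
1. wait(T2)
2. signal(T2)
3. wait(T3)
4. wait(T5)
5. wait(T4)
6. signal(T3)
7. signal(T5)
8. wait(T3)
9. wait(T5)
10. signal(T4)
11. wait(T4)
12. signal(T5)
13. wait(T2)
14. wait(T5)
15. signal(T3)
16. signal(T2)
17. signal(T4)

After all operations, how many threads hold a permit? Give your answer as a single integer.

Step 1: wait(T2) -> count=1 queue=[] holders={T2}
Step 2: signal(T2) -> count=2 queue=[] holders={none}
Step 3: wait(T3) -> count=1 queue=[] holders={T3}
Step 4: wait(T5) -> count=0 queue=[] holders={T3,T5}
Step 5: wait(T4) -> count=0 queue=[T4] holders={T3,T5}
Step 6: signal(T3) -> count=0 queue=[] holders={T4,T5}
Step 7: signal(T5) -> count=1 queue=[] holders={T4}
Step 8: wait(T3) -> count=0 queue=[] holders={T3,T4}
Step 9: wait(T5) -> count=0 queue=[T5] holders={T3,T4}
Step 10: signal(T4) -> count=0 queue=[] holders={T3,T5}
Step 11: wait(T4) -> count=0 queue=[T4] holders={T3,T5}
Step 12: signal(T5) -> count=0 queue=[] holders={T3,T4}
Step 13: wait(T2) -> count=0 queue=[T2] holders={T3,T4}
Step 14: wait(T5) -> count=0 queue=[T2,T5] holders={T3,T4}
Step 15: signal(T3) -> count=0 queue=[T5] holders={T2,T4}
Step 16: signal(T2) -> count=0 queue=[] holders={T4,T5}
Step 17: signal(T4) -> count=1 queue=[] holders={T5}
Final holders: {T5} -> 1 thread(s)

Answer: 1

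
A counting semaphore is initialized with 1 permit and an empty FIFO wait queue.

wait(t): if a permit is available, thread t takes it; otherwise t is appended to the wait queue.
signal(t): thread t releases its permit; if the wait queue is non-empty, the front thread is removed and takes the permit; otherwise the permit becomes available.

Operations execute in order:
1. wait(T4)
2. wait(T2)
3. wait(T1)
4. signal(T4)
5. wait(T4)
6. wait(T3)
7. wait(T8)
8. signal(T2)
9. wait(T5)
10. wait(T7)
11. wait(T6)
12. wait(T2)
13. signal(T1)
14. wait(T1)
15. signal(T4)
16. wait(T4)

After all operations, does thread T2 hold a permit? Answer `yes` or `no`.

Answer: no

Derivation:
Step 1: wait(T4) -> count=0 queue=[] holders={T4}
Step 2: wait(T2) -> count=0 queue=[T2] holders={T4}
Step 3: wait(T1) -> count=0 queue=[T2,T1] holders={T4}
Step 4: signal(T4) -> count=0 queue=[T1] holders={T2}
Step 5: wait(T4) -> count=0 queue=[T1,T4] holders={T2}
Step 6: wait(T3) -> count=0 queue=[T1,T4,T3] holders={T2}
Step 7: wait(T8) -> count=0 queue=[T1,T4,T3,T8] holders={T2}
Step 8: signal(T2) -> count=0 queue=[T4,T3,T8] holders={T1}
Step 9: wait(T5) -> count=0 queue=[T4,T3,T8,T5] holders={T1}
Step 10: wait(T7) -> count=0 queue=[T4,T3,T8,T5,T7] holders={T1}
Step 11: wait(T6) -> count=0 queue=[T4,T3,T8,T5,T7,T6] holders={T1}
Step 12: wait(T2) -> count=0 queue=[T4,T3,T8,T5,T7,T6,T2] holders={T1}
Step 13: signal(T1) -> count=0 queue=[T3,T8,T5,T7,T6,T2] holders={T4}
Step 14: wait(T1) -> count=0 queue=[T3,T8,T5,T7,T6,T2,T1] holders={T4}
Step 15: signal(T4) -> count=0 queue=[T8,T5,T7,T6,T2,T1] holders={T3}
Step 16: wait(T4) -> count=0 queue=[T8,T5,T7,T6,T2,T1,T4] holders={T3}
Final holders: {T3} -> T2 not in holders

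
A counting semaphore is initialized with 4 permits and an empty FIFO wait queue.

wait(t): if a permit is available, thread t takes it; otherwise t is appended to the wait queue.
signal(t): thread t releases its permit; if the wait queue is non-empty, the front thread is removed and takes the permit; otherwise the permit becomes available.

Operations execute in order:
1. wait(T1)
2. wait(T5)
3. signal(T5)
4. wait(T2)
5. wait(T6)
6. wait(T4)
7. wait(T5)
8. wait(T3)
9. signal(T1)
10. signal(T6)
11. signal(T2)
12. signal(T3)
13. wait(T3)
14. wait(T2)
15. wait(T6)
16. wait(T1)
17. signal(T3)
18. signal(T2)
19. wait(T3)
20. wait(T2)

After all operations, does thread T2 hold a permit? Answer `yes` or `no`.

Answer: no

Derivation:
Step 1: wait(T1) -> count=3 queue=[] holders={T1}
Step 2: wait(T5) -> count=2 queue=[] holders={T1,T5}
Step 3: signal(T5) -> count=3 queue=[] holders={T1}
Step 4: wait(T2) -> count=2 queue=[] holders={T1,T2}
Step 5: wait(T6) -> count=1 queue=[] holders={T1,T2,T6}
Step 6: wait(T4) -> count=0 queue=[] holders={T1,T2,T4,T6}
Step 7: wait(T5) -> count=0 queue=[T5] holders={T1,T2,T4,T6}
Step 8: wait(T3) -> count=0 queue=[T5,T3] holders={T1,T2,T4,T6}
Step 9: signal(T1) -> count=0 queue=[T3] holders={T2,T4,T5,T6}
Step 10: signal(T6) -> count=0 queue=[] holders={T2,T3,T4,T5}
Step 11: signal(T2) -> count=1 queue=[] holders={T3,T4,T5}
Step 12: signal(T3) -> count=2 queue=[] holders={T4,T5}
Step 13: wait(T3) -> count=1 queue=[] holders={T3,T4,T5}
Step 14: wait(T2) -> count=0 queue=[] holders={T2,T3,T4,T5}
Step 15: wait(T6) -> count=0 queue=[T6] holders={T2,T3,T4,T5}
Step 16: wait(T1) -> count=0 queue=[T6,T1] holders={T2,T3,T4,T5}
Step 17: signal(T3) -> count=0 queue=[T1] holders={T2,T4,T5,T6}
Step 18: signal(T2) -> count=0 queue=[] holders={T1,T4,T5,T6}
Step 19: wait(T3) -> count=0 queue=[T3] holders={T1,T4,T5,T6}
Step 20: wait(T2) -> count=0 queue=[T3,T2] holders={T1,T4,T5,T6}
Final holders: {T1,T4,T5,T6} -> T2 not in holders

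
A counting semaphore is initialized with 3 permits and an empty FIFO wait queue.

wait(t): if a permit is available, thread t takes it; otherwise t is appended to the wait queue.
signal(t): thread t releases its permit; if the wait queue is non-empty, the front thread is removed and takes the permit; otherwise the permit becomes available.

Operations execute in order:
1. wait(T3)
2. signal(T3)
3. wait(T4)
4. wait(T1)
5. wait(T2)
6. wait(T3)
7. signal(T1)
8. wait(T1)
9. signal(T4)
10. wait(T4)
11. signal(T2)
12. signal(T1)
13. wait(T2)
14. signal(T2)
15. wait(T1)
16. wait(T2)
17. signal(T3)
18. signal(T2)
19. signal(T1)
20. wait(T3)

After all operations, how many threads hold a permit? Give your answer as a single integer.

Answer: 2

Derivation:
Step 1: wait(T3) -> count=2 queue=[] holders={T3}
Step 2: signal(T3) -> count=3 queue=[] holders={none}
Step 3: wait(T4) -> count=2 queue=[] holders={T4}
Step 4: wait(T1) -> count=1 queue=[] holders={T1,T4}
Step 5: wait(T2) -> count=0 queue=[] holders={T1,T2,T4}
Step 6: wait(T3) -> count=0 queue=[T3] holders={T1,T2,T4}
Step 7: signal(T1) -> count=0 queue=[] holders={T2,T3,T4}
Step 8: wait(T1) -> count=0 queue=[T1] holders={T2,T3,T4}
Step 9: signal(T4) -> count=0 queue=[] holders={T1,T2,T3}
Step 10: wait(T4) -> count=0 queue=[T4] holders={T1,T2,T3}
Step 11: signal(T2) -> count=0 queue=[] holders={T1,T3,T4}
Step 12: signal(T1) -> count=1 queue=[] holders={T3,T4}
Step 13: wait(T2) -> count=0 queue=[] holders={T2,T3,T4}
Step 14: signal(T2) -> count=1 queue=[] holders={T3,T4}
Step 15: wait(T1) -> count=0 queue=[] holders={T1,T3,T4}
Step 16: wait(T2) -> count=0 queue=[T2] holders={T1,T3,T4}
Step 17: signal(T3) -> count=0 queue=[] holders={T1,T2,T4}
Step 18: signal(T2) -> count=1 queue=[] holders={T1,T4}
Step 19: signal(T1) -> count=2 queue=[] holders={T4}
Step 20: wait(T3) -> count=1 queue=[] holders={T3,T4}
Final holders: {T3,T4} -> 2 thread(s)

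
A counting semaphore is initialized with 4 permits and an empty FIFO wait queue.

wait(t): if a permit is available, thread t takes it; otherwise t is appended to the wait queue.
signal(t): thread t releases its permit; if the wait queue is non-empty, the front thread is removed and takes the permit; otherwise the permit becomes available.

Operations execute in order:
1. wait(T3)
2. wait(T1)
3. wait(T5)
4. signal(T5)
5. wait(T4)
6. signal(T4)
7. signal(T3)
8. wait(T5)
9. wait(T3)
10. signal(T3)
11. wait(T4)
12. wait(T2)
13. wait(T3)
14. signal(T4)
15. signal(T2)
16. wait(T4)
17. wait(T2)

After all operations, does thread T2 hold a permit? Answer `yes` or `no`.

Answer: no

Derivation:
Step 1: wait(T3) -> count=3 queue=[] holders={T3}
Step 2: wait(T1) -> count=2 queue=[] holders={T1,T3}
Step 3: wait(T5) -> count=1 queue=[] holders={T1,T3,T5}
Step 4: signal(T5) -> count=2 queue=[] holders={T1,T3}
Step 5: wait(T4) -> count=1 queue=[] holders={T1,T3,T4}
Step 6: signal(T4) -> count=2 queue=[] holders={T1,T3}
Step 7: signal(T3) -> count=3 queue=[] holders={T1}
Step 8: wait(T5) -> count=2 queue=[] holders={T1,T5}
Step 9: wait(T3) -> count=1 queue=[] holders={T1,T3,T5}
Step 10: signal(T3) -> count=2 queue=[] holders={T1,T5}
Step 11: wait(T4) -> count=1 queue=[] holders={T1,T4,T5}
Step 12: wait(T2) -> count=0 queue=[] holders={T1,T2,T4,T5}
Step 13: wait(T3) -> count=0 queue=[T3] holders={T1,T2,T4,T5}
Step 14: signal(T4) -> count=0 queue=[] holders={T1,T2,T3,T5}
Step 15: signal(T2) -> count=1 queue=[] holders={T1,T3,T5}
Step 16: wait(T4) -> count=0 queue=[] holders={T1,T3,T4,T5}
Step 17: wait(T2) -> count=0 queue=[T2] holders={T1,T3,T4,T5}
Final holders: {T1,T3,T4,T5} -> T2 not in holders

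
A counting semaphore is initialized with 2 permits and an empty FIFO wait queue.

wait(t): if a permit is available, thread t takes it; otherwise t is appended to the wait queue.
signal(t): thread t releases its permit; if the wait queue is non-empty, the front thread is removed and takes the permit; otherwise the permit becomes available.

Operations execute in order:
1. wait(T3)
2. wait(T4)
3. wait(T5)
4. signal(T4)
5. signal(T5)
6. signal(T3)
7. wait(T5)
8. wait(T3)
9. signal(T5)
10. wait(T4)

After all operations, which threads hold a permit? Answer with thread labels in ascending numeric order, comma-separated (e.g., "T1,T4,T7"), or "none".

Step 1: wait(T3) -> count=1 queue=[] holders={T3}
Step 2: wait(T4) -> count=0 queue=[] holders={T3,T4}
Step 3: wait(T5) -> count=0 queue=[T5] holders={T3,T4}
Step 4: signal(T4) -> count=0 queue=[] holders={T3,T5}
Step 5: signal(T5) -> count=1 queue=[] holders={T3}
Step 6: signal(T3) -> count=2 queue=[] holders={none}
Step 7: wait(T5) -> count=1 queue=[] holders={T5}
Step 8: wait(T3) -> count=0 queue=[] holders={T3,T5}
Step 9: signal(T5) -> count=1 queue=[] holders={T3}
Step 10: wait(T4) -> count=0 queue=[] holders={T3,T4}
Final holders: T3,T4

Answer: T3,T4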